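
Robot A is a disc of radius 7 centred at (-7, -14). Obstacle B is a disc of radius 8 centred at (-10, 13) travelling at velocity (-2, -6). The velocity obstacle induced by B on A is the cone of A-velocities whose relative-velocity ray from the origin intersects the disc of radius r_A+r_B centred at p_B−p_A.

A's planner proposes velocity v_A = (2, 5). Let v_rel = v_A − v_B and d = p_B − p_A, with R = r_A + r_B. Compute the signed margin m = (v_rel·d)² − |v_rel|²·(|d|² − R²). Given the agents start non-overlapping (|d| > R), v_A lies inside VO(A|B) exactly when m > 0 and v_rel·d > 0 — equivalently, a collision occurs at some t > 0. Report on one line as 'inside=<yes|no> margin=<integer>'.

d = (-3, 27),  |d|² = 738;  R = 7+8 = 15,  c = 738−15² = 513
v_rel = (4, 11),  |v_rel|² = 137;  v_rel·d = (4)·(-3) + (11)·(27) = 285
137·t² − 570·t + 513 = 0  ⇒  m = 285² − 137·513 = 10944
m = 10944 > 0,  v_rel·d = 285 > 0  ⇒  inside

inside=yes margin=10944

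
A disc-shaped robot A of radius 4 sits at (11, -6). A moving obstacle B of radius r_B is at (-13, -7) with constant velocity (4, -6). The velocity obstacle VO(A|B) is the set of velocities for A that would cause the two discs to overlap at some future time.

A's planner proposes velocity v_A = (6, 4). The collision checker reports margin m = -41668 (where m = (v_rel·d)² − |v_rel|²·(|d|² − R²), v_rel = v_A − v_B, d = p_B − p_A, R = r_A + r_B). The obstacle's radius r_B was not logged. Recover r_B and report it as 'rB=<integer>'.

m = -41668
d = (-24, -1);  v_rel = (2, 10),  |v_rel|² = 104
v_rel×d = (2)·(-1) − (10)·(-24) = 238
since m = R²·104 − 238²:  R² = (56644 + -41668) / 104 = 144
R = √144 = 12  ⇒  r_B = 12 − 4 = 8

rB=8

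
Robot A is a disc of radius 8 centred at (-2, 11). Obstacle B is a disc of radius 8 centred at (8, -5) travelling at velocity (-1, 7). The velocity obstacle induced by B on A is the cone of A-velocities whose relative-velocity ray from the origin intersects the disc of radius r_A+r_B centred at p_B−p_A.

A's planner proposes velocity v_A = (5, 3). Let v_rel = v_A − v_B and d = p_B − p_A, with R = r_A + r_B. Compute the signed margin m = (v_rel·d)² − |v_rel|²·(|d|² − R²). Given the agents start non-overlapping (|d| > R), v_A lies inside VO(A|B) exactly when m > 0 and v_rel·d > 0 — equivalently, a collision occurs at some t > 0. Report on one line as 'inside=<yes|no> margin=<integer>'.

d = (10, -16),  |d|² = 356;  R = 8+8 = 16,  c = 356−16² = 100
v_rel = (6, -4),  |v_rel|² = 52;  v_rel·d = (6)·(10) + (-4)·(-16) = 124
52·t² − 248·t + 100 = 0  ⇒  m = 124² − 52·100 = 10176
m = 10176 > 0,  v_rel·d = 124 > 0  ⇒  inside

inside=yes margin=10176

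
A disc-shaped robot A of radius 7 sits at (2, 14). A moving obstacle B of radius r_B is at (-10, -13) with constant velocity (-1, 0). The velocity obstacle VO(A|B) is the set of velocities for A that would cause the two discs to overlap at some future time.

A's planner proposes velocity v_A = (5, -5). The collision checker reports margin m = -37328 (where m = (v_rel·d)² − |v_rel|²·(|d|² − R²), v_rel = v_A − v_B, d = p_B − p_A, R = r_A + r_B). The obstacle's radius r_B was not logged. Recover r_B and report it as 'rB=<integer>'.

m = -37328
d = (-12, -27);  v_rel = (6, -5),  |v_rel|² = 61
v_rel×d = (6)·(-27) − (-5)·(-12) = -222
since m = R²·61 − (-222)²:  R² = (49284 + -37328) / 61 = 196
R = √196 = 14  ⇒  r_B = 14 − 7 = 7

rB=7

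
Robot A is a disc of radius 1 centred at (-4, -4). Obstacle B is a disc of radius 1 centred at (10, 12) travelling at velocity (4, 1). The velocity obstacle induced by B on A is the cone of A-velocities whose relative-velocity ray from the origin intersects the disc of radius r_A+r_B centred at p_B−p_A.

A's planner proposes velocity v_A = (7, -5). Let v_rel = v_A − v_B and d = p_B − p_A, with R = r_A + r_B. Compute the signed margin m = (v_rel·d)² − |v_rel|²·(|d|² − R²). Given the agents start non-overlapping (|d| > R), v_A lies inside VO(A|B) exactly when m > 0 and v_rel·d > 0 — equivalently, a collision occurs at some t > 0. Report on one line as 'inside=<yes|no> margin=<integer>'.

d = (14, 16),  |d|² = 452;  R = 1+1 = 2,  c = 452−2² = 448
v_rel = (3, -6),  |v_rel|² = 45;  v_rel·d = (3)·(14) + (-6)·(16) = -54
45·t² + 108·t + 448 = 0  ⇒  m = (-54)² − 45·448 = -17244
m = -17244 < 0,  v_rel·d = -54 < 0  ⇒  outside

inside=no margin=-17244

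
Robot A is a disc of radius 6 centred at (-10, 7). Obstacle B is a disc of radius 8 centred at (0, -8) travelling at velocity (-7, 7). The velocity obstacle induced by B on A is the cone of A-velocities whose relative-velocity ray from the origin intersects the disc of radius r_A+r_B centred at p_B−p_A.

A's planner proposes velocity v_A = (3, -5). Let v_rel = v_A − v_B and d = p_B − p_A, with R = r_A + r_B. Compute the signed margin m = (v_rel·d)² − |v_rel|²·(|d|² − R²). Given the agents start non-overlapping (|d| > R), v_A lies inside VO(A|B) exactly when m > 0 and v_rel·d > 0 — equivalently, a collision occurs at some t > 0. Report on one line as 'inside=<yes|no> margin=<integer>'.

d = (10, -15),  |d|² = 325;  R = 6+8 = 14,  c = 325−14² = 129
v_rel = (10, -12),  |v_rel|² = 244;  v_rel·d = (10)·(10) + (-12)·(-15) = 280
244·t² − 560·t + 129 = 0  ⇒  m = 280² − 244·129 = 46924
m = 46924 > 0,  v_rel·d = 280 > 0  ⇒  inside

inside=yes margin=46924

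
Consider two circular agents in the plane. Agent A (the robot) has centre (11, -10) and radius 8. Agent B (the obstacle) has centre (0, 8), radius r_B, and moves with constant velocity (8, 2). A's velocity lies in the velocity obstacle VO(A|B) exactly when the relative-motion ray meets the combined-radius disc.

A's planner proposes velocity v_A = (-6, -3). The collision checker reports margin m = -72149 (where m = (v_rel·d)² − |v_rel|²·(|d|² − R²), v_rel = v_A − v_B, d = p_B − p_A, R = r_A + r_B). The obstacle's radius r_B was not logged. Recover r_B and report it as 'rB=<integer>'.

m = -72149
d = (-11, 18);  v_rel = (-14, -5),  |v_rel|² = 221
v_rel×d = (-14)·(18) − (-5)·(-11) = -307
since m = R²·221 − (-307)²:  R² = (94249 + -72149) / 221 = 100
R = √100 = 10  ⇒  r_B = 10 − 8 = 2

rB=2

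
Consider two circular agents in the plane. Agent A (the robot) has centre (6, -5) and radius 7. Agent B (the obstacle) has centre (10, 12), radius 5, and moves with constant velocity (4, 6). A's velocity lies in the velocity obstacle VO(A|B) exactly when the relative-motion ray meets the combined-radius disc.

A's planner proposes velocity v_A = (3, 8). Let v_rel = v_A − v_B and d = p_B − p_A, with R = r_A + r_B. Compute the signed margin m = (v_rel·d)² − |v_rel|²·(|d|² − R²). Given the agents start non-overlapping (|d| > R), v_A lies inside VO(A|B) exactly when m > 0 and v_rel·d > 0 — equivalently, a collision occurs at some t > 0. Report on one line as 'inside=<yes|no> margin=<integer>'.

d = (4, 17),  |d|² = 305;  R = 7+5 = 12,  c = 305−12² = 161
v_rel = (-1, 2),  |v_rel|² = 5;  v_rel·d = (-1)·(4) + (2)·(17) = 30
5·t² − 60·t + 161 = 0  ⇒  m = 30² − 5·161 = 95
m = 95 > 0,  v_rel·d = 30 > 0  ⇒  inside

inside=yes margin=95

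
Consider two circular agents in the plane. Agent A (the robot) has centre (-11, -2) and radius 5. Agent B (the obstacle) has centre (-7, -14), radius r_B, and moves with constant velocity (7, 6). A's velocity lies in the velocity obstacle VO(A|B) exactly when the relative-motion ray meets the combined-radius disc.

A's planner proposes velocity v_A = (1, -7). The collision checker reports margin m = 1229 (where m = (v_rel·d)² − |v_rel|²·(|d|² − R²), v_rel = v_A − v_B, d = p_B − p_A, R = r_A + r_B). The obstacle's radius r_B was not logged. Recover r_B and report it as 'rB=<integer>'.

m = 1229
d = (4, -12);  v_rel = (-6, -13),  |v_rel|² = 205
v_rel×d = (-6)·(-12) − (-13)·(4) = 124
since m = R²·205 − 124²:  R² = (15376 + 1229) / 205 = 81
R = √81 = 9  ⇒  r_B = 9 − 5 = 4

rB=4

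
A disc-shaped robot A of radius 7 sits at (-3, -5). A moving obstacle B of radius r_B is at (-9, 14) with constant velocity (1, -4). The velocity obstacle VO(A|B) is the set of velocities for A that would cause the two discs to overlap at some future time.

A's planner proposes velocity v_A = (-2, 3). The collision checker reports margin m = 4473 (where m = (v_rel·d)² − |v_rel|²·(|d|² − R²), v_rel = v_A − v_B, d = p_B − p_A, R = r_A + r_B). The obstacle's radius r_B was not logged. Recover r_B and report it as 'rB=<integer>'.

m = 4473
d = (-6, 19);  v_rel = (-3, 7),  |v_rel|² = 58
v_rel×d = (-3)·(19) − (7)·(-6) = -15
since m = R²·58 − (-15)²:  R² = (225 + 4473) / 58 = 81
R = √81 = 9  ⇒  r_B = 9 − 7 = 2

rB=2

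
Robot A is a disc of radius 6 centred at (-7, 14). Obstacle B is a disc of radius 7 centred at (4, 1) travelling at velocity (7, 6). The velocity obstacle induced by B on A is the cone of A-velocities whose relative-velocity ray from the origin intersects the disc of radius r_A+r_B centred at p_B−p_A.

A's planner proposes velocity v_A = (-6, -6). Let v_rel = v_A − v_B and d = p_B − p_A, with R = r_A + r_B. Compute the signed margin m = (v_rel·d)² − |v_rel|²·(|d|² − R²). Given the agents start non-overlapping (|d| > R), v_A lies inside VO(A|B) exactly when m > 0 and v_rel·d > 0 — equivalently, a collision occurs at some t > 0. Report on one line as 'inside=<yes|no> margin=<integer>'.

d = (11, -13),  |d|² = 290;  R = 6+7 = 13,  c = 290−13² = 121
v_rel = (-13, -12),  |v_rel|² = 313;  v_rel·d = (-13)·(11) + (-12)·(-13) = 13
313·t² − 26·t + 121 = 0  ⇒  m = 13² − 313·121 = -37704
m = -37704 < 0,  v_rel·d = 13 > 0  ⇒  outside

inside=no margin=-37704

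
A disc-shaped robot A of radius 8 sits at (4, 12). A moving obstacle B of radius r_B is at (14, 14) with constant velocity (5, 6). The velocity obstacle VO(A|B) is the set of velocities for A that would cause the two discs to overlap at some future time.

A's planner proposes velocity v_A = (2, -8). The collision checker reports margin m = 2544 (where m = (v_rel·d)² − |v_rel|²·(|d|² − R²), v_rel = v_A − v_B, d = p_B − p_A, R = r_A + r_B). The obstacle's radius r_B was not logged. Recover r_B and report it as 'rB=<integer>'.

m = 2544
d = (10, 2);  v_rel = (-3, -14),  |v_rel|² = 205
v_rel×d = (-3)·(2) − (-14)·(10) = 134
since m = R²·205 − 134²:  R² = (17956 + 2544) / 205 = 100
R = √100 = 10  ⇒  r_B = 10 − 8 = 2

rB=2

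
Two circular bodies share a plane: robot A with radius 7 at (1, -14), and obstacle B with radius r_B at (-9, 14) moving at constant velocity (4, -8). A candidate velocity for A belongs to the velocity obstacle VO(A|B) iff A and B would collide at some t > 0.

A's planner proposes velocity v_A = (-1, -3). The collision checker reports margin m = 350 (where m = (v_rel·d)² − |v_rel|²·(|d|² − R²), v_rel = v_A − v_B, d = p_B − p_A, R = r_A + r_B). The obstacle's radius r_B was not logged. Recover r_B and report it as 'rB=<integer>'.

m = 350
d = (-10, 28);  v_rel = (-5, 5),  |v_rel|² = 50
v_rel×d = (-5)·(28) − (5)·(-10) = -90
since m = R²·50 − (-90)²:  R² = (8100 + 350) / 50 = 169
R = √169 = 13  ⇒  r_B = 13 − 7 = 6

rB=6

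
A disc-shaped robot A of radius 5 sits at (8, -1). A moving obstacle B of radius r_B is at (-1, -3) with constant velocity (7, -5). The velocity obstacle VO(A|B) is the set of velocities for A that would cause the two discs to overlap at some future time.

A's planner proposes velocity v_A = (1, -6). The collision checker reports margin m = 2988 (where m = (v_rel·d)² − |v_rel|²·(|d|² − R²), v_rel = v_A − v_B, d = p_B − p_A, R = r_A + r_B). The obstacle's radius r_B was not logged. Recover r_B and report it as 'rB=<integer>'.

m = 2988
d = (-9, -2);  v_rel = (-6, -1),  |v_rel|² = 37
v_rel×d = (-6)·(-2) − (-1)·(-9) = 3
since m = R²·37 − 3²:  R² = (9 + 2988) / 37 = 81
R = √81 = 9  ⇒  r_B = 9 − 5 = 4

rB=4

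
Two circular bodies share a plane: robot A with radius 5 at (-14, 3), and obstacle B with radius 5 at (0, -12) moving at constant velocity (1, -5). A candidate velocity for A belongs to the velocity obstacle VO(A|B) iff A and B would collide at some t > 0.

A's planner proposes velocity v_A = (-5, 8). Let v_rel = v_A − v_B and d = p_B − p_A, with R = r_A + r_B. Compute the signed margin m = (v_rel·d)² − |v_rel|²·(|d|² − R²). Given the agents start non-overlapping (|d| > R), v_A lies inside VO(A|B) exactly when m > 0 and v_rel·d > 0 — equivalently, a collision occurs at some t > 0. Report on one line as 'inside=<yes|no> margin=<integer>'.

d = (14, -15),  |d|² = 421;  R = 5+5 = 10,  c = 421−10² = 321
v_rel = (-6, 13),  |v_rel|² = 205;  v_rel·d = (-6)·(14) + (13)·(-15) = -279
205·t² + 558·t + 321 = 0  ⇒  m = (-279)² − 205·321 = 12036
m = 12036 > 0,  v_rel·d = -279 < 0  ⇒  outside

inside=no margin=12036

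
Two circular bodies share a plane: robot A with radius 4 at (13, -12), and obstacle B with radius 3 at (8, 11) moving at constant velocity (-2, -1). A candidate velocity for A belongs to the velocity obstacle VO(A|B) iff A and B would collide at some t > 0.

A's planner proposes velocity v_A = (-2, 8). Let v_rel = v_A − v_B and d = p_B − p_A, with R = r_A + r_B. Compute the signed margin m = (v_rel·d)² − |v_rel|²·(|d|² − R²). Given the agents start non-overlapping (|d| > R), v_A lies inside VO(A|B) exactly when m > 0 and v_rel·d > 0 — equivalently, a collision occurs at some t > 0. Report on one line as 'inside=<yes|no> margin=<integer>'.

d = (-5, 23),  |d|² = 554;  R = 4+3 = 7,  c = 554−7² = 505
v_rel = (0, 9),  |v_rel|² = 81;  v_rel·d = (0)·(-5) + (9)·(23) = 207
81·t² − 414·t + 505 = 0  ⇒  m = 207² − 81·505 = 1944
m = 1944 > 0,  v_rel·d = 207 > 0  ⇒  inside

inside=yes margin=1944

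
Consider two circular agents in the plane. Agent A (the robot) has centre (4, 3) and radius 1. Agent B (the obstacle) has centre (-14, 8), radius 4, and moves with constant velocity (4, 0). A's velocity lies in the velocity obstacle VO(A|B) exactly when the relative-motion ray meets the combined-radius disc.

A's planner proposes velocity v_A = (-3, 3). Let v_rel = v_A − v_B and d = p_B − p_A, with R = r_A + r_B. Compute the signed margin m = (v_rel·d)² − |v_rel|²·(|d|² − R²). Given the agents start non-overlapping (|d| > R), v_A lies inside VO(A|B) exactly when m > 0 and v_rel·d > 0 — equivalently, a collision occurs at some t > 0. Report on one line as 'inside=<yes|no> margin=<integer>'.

d = (-18, 5),  |d|² = 349;  R = 1+4 = 5,  c = 349−5² = 324
v_rel = (-7, 3),  |v_rel|² = 58;  v_rel·d = (-7)·(-18) + (3)·(5) = 141
58·t² − 282·t + 324 = 0  ⇒  m = 141² − 58·324 = 1089
m = 1089 > 0,  v_rel·d = 141 > 0  ⇒  inside

inside=yes margin=1089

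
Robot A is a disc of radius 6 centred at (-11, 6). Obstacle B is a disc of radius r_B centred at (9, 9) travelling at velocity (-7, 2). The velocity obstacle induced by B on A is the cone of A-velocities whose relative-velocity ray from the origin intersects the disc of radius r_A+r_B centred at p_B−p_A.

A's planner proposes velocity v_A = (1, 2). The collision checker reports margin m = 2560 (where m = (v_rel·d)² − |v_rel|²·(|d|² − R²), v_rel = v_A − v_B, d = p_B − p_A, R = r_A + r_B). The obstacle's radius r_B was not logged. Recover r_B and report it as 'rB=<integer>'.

m = 2560
d = (20, 3);  v_rel = (8, 0),  |v_rel|² = 64
v_rel×d = (8)·(3) − (0)·(20) = 24
since m = R²·64 − 24²:  R² = (576 + 2560) / 64 = 49
R = √49 = 7  ⇒  r_B = 7 − 6 = 1

rB=1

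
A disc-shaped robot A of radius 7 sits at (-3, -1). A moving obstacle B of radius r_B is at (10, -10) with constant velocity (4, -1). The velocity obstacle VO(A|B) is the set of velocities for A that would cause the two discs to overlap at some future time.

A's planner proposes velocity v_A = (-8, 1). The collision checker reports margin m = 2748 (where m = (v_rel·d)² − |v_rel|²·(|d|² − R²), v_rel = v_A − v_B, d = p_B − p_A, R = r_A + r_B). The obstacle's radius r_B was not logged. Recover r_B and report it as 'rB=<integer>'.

m = 2748
d = (13, -9);  v_rel = (-12, 2),  |v_rel|² = 148
v_rel×d = (-12)·(-9) − (2)·(13) = 82
since m = R²·148 − 82²:  R² = (6724 + 2748) / 148 = 64
R = √64 = 8  ⇒  r_B = 8 − 7 = 1

rB=1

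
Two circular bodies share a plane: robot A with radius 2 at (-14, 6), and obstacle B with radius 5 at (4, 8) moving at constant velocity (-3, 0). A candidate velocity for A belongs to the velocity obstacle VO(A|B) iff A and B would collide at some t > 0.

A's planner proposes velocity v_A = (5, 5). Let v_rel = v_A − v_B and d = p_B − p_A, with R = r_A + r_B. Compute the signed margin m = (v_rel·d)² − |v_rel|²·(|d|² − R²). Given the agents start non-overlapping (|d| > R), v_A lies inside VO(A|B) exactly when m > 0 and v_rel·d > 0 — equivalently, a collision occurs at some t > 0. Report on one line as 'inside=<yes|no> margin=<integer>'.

d = (18, 2),  |d|² = 328;  R = 2+5 = 7,  c = 328−7² = 279
v_rel = (8, 5),  |v_rel|² = 89;  v_rel·d = (8)·(18) + (5)·(2) = 154
89·t² − 308·t + 279 = 0  ⇒  m = 154² − 89·279 = -1115
m = -1115 < 0,  v_rel·d = 154 > 0  ⇒  outside

inside=no margin=-1115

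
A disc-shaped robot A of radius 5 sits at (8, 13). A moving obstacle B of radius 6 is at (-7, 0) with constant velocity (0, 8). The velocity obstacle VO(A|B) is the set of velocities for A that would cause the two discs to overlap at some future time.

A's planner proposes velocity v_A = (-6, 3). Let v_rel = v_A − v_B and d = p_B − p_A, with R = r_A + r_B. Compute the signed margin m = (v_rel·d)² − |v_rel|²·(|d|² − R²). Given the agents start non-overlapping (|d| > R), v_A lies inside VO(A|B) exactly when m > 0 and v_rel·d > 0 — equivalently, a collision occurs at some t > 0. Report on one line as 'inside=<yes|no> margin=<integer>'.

d = (-15, -13),  |d|² = 394;  R = 5+6 = 11,  c = 394−11² = 273
v_rel = (-6, -5),  |v_rel|² = 61;  v_rel·d = (-6)·(-15) + (-5)·(-13) = 155
61·t² − 310·t + 273 = 0  ⇒  m = 155² − 61·273 = 7372
m = 7372 > 0,  v_rel·d = 155 > 0  ⇒  inside

inside=yes margin=7372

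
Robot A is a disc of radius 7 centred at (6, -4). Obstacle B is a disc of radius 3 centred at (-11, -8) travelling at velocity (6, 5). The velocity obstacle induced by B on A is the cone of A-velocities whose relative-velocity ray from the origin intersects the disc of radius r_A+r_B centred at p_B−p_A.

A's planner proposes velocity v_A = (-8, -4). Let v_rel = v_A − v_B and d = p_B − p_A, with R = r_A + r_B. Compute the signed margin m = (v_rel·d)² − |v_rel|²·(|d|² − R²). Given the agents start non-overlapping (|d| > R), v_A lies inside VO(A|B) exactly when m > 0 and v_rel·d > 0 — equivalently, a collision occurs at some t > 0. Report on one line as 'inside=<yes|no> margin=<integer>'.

d = (-17, -4),  |d|² = 305;  R = 7+3 = 10,  c = 305−10² = 205
v_rel = (-14, -9),  |v_rel|² = 277;  v_rel·d = (-14)·(-17) + (-9)·(-4) = 274
277·t² − 548·t + 205 = 0  ⇒  m = 274² − 277·205 = 18291
m = 18291 > 0,  v_rel·d = 274 > 0  ⇒  inside

inside=yes margin=18291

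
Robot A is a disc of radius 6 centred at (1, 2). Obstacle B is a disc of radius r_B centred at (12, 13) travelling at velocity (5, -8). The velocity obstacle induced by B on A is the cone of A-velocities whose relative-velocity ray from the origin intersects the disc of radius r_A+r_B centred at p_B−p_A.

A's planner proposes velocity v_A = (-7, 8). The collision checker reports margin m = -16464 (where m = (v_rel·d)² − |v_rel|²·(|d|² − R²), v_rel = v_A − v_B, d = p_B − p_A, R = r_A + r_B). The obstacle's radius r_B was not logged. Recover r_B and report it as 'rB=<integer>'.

m = -16464
d = (11, 11);  v_rel = (-12, 16),  |v_rel|² = 400
v_rel×d = (-12)·(11) − (16)·(11) = -308
since m = R²·400 − (-308)²:  R² = (94864 + -16464) / 400 = 196
R = √196 = 14  ⇒  r_B = 14 − 6 = 8

rB=8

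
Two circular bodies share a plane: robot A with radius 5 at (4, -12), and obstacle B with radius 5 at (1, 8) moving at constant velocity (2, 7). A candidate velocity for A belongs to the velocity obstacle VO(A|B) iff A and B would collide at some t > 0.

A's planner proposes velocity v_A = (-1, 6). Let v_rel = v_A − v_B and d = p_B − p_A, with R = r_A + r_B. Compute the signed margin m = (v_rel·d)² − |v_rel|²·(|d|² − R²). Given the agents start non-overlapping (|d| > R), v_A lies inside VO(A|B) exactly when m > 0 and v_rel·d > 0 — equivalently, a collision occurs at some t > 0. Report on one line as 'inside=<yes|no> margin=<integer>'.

d = (-3, 20),  |d|² = 409;  R = 5+5 = 10,  c = 409−10² = 309
v_rel = (-3, -1),  |v_rel|² = 10;  v_rel·d = (-3)·(-3) + (-1)·(20) = -11
10·t² + 22·t + 309 = 0  ⇒  m = (-11)² − 10·309 = -2969
m = -2969 < 0,  v_rel·d = -11 < 0  ⇒  outside

inside=no margin=-2969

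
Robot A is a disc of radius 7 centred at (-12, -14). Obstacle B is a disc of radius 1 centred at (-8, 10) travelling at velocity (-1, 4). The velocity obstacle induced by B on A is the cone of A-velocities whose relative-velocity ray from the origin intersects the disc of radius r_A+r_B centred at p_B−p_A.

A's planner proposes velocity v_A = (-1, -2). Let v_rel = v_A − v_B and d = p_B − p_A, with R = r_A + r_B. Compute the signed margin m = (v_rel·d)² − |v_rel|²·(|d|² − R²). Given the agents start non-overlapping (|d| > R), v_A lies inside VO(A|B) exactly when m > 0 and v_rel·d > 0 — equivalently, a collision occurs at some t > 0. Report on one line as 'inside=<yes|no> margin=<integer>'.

d = (4, 24),  |d|² = 592;  R = 7+1 = 8,  c = 592−8² = 528
v_rel = (0, -6),  |v_rel|² = 36;  v_rel·d = (0)·(4) + (-6)·(24) = -144
36·t² + 288·t + 528 = 0  ⇒  m = (-144)² − 36·528 = 1728
m = 1728 > 0,  v_rel·d = -144 < 0  ⇒  outside

inside=no margin=1728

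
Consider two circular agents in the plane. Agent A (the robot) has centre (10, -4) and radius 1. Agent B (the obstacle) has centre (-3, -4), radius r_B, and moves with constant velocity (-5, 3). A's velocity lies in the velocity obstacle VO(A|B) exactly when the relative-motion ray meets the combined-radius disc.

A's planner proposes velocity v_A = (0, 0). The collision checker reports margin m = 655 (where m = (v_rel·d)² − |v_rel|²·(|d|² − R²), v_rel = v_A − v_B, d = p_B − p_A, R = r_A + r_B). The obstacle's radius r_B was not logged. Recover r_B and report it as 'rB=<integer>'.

m = 655
d = (-13, 0);  v_rel = (5, -3),  |v_rel|² = 34
v_rel×d = (5)·(0) − (-3)·(-13) = -39
since m = R²·34 − (-39)²:  R² = (1521 + 655) / 34 = 64
R = √64 = 8  ⇒  r_B = 8 − 1 = 7

rB=7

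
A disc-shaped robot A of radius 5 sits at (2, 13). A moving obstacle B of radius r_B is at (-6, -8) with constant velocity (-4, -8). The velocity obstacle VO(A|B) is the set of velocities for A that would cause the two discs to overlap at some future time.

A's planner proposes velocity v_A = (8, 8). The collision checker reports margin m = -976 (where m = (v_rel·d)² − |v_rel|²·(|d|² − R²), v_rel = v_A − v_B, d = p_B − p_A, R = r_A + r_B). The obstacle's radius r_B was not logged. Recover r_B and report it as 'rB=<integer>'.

m = -976
d = (-8, -21);  v_rel = (12, 16),  |v_rel|² = 400
v_rel×d = (12)·(-21) − (16)·(-8) = -124
since m = R²·400 − (-124)²:  R² = (15376 + -976) / 400 = 36
R = √36 = 6  ⇒  r_B = 6 − 5 = 1

rB=1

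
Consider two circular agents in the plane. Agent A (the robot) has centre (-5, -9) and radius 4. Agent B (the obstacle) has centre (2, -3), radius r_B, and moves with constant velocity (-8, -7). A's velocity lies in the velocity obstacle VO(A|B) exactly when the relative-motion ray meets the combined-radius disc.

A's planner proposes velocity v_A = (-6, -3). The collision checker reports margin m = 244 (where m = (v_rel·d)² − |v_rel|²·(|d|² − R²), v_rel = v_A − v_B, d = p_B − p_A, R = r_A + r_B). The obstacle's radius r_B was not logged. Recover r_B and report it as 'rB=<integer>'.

m = 244
d = (7, 6);  v_rel = (2, 4),  |v_rel|² = 20
v_rel×d = (2)·(6) − (4)·(7) = -16
since m = R²·20 − (-16)²:  R² = (256 + 244) / 20 = 25
R = √25 = 5  ⇒  r_B = 5 − 4 = 1

rB=1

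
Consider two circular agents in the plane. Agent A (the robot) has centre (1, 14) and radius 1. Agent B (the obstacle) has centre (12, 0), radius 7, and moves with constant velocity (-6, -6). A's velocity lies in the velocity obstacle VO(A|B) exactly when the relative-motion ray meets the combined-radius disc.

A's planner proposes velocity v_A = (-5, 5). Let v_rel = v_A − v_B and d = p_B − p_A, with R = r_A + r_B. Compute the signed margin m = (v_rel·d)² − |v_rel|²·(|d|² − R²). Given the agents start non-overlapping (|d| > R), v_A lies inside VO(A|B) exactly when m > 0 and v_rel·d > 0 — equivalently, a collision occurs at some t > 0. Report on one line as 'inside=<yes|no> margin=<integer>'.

d = (11, -14),  |d|² = 317;  R = 1+7 = 8,  c = 317−8² = 253
v_rel = (1, 11),  |v_rel|² = 122;  v_rel·d = (1)·(11) + (11)·(-14) = -143
122·t² + 286·t + 253 = 0  ⇒  m = (-143)² − 122·253 = -10417
m = -10417 < 0,  v_rel·d = -143 < 0  ⇒  outside

inside=no margin=-10417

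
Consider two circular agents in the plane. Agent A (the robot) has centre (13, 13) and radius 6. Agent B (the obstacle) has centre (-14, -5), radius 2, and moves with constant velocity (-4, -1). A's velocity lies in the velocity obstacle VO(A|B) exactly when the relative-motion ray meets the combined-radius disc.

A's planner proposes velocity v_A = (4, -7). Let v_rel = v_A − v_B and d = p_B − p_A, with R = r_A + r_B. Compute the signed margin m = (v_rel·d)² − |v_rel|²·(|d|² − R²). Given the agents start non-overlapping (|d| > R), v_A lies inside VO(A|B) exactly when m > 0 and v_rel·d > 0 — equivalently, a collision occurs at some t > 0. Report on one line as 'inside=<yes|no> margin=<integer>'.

d = (-27, -18),  |d|² = 1053;  R = 6+2 = 8,  c = 1053−8² = 989
v_rel = (8, -6),  |v_rel|² = 100;  v_rel·d = (8)·(-27) + (-6)·(-18) = -108
100·t² + 216·t + 989 = 0  ⇒  m = (-108)² − 100·989 = -87236
m = -87236 < 0,  v_rel·d = -108 < 0  ⇒  outside

inside=no margin=-87236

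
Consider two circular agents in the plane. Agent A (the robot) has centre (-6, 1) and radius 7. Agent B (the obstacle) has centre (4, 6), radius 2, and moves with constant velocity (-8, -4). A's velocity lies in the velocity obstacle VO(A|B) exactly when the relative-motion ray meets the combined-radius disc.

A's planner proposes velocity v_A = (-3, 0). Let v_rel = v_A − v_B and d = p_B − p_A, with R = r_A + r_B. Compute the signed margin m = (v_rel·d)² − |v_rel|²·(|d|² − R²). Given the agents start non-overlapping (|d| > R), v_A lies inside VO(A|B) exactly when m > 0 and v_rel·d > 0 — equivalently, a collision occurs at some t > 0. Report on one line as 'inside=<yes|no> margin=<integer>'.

d = (10, 5),  |d|² = 125;  R = 7+2 = 9,  c = 125−9² = 44
v_rel = (5, 4),  |v_rel|² = 41;  v_rel·d = (5)·(10) + (4)·(5) = 70
41·t² − 140·t + 44 = 0  ⇒  m = 70² − 41·44 = 3096
m = 3096 > 0,  v_rel·d = 70 > 0  ⇒  inside

inside=yes margin=3096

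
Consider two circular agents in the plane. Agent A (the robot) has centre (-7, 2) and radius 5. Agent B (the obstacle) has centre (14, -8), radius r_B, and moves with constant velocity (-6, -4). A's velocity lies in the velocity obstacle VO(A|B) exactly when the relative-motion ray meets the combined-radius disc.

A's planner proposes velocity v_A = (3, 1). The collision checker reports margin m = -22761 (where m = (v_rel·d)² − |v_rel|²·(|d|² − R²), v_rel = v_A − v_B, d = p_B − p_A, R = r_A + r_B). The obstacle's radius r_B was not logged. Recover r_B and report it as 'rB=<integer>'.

m = -22761
d = (21, -10);  v_rel = (9, 5),  |v_rel|² = 106
v_rel×d = (9)·(-10) − (5)·(21) = -195
since m = R²·106 − (-195)²:  R² = (38025 + -22761) / 106 = 144
R = √144 = 12  ⇒  r_B = 12 − 5 = 7

rB=7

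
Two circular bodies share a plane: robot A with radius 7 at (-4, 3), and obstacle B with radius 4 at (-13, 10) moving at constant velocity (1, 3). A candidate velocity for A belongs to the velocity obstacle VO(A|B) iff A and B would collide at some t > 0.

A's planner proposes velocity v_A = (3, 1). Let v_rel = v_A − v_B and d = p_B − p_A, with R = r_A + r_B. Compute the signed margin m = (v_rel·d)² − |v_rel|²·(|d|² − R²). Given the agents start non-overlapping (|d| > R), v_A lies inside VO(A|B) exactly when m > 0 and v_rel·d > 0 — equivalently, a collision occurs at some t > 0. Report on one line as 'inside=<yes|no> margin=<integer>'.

d = (-9, 7),  |d|² = 130;  R = 7+4 = 11,  c = 130−11² = 9
v_rel = (2, -2),  |v_rel|² = 8;  v_rel·d = (2)·(-9) + (-2)·(7) = -32
8·t² + 64·t + 9 = 0  ⇒  m = (-32)² − 8·9 = 952
m = 952 > 0,  v_rel·d = -32 < 0  ⇒  outside

inside=no margin=952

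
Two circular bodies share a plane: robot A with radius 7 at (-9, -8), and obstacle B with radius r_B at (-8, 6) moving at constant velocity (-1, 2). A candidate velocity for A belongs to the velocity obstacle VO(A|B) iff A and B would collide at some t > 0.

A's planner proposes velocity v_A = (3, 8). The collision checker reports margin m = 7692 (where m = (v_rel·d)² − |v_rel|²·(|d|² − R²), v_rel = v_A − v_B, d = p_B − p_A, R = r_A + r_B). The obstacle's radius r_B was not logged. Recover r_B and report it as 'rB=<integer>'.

m = 7692
d = (1, 14);  v_rel = (4, 6),  |v_rel|² = 52
v_rel×d = (4)·(14) − (6)·(1) = 50
since m = R²·52 − 50²:  R² = (2500 + 7692) / 52 = 196
R = √196 = 14  ⇒  r_B = 14 − 7 = 7

rB=7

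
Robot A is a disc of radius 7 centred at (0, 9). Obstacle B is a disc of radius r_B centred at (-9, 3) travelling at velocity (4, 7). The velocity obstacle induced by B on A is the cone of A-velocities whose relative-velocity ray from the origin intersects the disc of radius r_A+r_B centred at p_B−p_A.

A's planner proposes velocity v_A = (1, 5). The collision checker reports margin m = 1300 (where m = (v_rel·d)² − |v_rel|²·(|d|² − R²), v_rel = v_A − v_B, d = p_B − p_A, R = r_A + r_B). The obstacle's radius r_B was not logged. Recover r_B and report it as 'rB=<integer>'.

m = 1300
d = (-9, -6);  v_rel = (-3, -2),  |v_rel|² = 13
v_rel×d = (-3)·(-6) − (-2)·(-9) = 0
since m = R²·13 − 0²:  R² = (0 + 1300) / 13 = 100
R = √100 = 10  ⇒  r_B = 10 − 7 = 3

rB=3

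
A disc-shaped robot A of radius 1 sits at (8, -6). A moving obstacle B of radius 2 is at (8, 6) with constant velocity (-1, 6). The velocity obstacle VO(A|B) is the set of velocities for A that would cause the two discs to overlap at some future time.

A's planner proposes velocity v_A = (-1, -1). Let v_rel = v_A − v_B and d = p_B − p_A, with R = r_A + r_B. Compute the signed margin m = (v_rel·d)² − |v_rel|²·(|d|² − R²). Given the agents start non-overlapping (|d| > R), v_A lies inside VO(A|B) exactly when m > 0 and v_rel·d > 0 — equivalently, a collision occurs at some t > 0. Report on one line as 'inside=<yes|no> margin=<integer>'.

d = (0, 12),  |d|² = 144;  R = 1+2 = 3,  c = 144−3² = 135
v_rel = (0, -7),  |v_rel|² = 49;  v_rel·d = (0)·(0) + (-7)·(12) = -84
49·t² + 168·t + 135 = 0  ⇒  m = (-84)² − 49·135 = 441
m = 441 > 0,  v_rel·d = -84 < 0  ⇒  outside

inside=no margin=441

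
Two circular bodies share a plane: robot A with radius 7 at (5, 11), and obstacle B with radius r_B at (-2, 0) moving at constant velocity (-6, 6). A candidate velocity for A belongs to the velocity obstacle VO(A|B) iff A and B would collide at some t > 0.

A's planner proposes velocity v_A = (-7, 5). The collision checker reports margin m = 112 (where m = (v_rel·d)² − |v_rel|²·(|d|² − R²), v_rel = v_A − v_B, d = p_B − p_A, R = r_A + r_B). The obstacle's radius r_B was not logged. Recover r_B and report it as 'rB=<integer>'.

m = 112
d = (-7, -11);  v_rel = (-1, -1),  |v_rel|² = 2
v_rel×d = (-1)·(-11) − (-1)·(-7) = 4
since m = R²·2 − 4²:  R² = (16 + 112) / 2 = 64
R = √64 = 8  ⇒  r_B = 8 − 7 = 1

rB=1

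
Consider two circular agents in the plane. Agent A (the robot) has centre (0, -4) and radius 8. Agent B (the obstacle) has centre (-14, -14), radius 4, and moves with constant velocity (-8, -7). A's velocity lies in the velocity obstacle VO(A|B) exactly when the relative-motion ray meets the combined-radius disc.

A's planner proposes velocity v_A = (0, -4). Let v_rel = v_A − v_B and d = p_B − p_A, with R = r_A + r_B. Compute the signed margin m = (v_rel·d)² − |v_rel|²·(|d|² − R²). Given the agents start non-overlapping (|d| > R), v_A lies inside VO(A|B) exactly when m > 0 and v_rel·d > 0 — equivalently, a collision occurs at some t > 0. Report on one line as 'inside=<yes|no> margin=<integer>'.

d = (-14, -10),  |d|² = 296;  R = 8+4 = 12,  c = 296−12² = 152
v_rel = (8, 3),  |v_rel|² = 73;  v_rel·d = (8)·(-14) + (3)·(-10) = -142
73·t² + 284·t + 152 = 0  ⇒  m = (-142)² − 73·152 = 9068
m = 9068 > 0,  v_rel·d = -142 < 0  ⇒  outside

inside=no margin=9068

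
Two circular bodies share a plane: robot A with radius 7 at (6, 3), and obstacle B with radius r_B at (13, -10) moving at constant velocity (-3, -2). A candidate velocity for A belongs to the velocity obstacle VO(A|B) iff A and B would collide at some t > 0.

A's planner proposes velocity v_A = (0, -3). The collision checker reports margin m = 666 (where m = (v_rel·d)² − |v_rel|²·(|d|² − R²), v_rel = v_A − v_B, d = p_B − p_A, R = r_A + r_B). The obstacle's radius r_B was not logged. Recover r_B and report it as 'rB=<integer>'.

m = 666
d = (7, -13);  v_rel = (3, -1),  |v_rel|² = 10
v_rel×d = (3)·(-13) − (-1)·(7) = -32
since m = R²·10 − (-32)²:  R² = (1024 + 666) / 10 = 169
R = √169 = 13  ⇒  r_B = 13 − 7 = 6

rB=6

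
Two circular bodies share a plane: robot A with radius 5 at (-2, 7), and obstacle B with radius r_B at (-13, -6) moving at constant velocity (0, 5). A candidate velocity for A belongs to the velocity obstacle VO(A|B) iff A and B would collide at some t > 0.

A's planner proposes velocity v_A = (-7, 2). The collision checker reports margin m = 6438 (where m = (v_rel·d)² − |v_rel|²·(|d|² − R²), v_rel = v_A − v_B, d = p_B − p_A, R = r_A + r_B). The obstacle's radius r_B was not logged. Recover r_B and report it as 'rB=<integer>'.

m = 6438
d = (-11, -13);  v_rel = (-7, -3),  |v_rel|² = 58
v_rel×d = (-7)·(-13) − (-3)·(-11) = 58
since m = R²·58 − 58²:  R² = (3364 + 6438) / 58 = 169
R = √169 = 13  ⇒  r_B = 13 − 5 = 8

rB=8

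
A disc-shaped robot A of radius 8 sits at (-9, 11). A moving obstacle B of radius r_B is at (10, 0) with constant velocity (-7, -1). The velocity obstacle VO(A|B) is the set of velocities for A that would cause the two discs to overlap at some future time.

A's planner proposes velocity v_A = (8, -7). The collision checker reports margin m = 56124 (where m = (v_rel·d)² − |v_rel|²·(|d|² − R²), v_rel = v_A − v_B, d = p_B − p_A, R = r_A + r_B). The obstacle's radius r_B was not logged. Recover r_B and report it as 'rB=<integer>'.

m = 56124
d = (19, -11);  v_rel = (15, -6),  |v_rel|² = 261
v_rel×d = (15)·(-11) − (-6)·(19) = -51
since m = R²·261 − (-51)²:  R² = (2601 + 56124) / 261 = 225
R = √225 = 15  ⇒  r_B = 15 − 8 = 7

rB=7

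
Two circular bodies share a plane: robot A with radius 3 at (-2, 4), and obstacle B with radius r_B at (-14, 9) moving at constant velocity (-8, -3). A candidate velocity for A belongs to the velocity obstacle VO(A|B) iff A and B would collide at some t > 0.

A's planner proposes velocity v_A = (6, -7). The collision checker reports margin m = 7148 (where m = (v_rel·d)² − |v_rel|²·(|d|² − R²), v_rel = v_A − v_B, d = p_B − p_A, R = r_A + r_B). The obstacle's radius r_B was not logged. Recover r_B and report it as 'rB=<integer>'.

m = 7148
d = (-12, 5);  v_rel = (14, -4),  |v_rel|² = 212
v_rel×d = (14)·(5) − (-4)·(-12) = 22
since m = R²·212 − 22²:  R² = (484 + 7148) / 212 = 36
R = √36 = 6  ⇒  r_B = 6 − 3 = 3

rB=3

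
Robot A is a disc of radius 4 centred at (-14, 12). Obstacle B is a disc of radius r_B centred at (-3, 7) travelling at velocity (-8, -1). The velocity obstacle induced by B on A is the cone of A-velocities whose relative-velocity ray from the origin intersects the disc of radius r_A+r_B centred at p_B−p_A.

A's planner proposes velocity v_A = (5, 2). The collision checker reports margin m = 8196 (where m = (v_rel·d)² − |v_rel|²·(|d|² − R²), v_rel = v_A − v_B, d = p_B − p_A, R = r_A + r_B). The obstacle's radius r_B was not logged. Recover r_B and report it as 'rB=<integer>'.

m = 8196
d = (11, -5);  v_rel = (13, 3),  |v_rel|² = 178
v_rel×d = (13)·(-5) − (3)·(11) = -98
since m = R²·178 − (-98)²:  R² = (9604 + 8196) / 178 = 100
R = √100 = 10  ⇒  r_B = 10 − 4 = 6

rB=6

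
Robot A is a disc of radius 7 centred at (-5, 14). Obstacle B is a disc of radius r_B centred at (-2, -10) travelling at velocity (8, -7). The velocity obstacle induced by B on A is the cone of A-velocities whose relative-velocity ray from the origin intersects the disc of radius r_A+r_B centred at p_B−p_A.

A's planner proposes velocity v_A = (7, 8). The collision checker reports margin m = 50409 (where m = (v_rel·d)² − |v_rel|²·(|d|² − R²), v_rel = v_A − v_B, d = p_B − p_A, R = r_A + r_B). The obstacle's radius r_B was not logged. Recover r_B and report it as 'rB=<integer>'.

m = 50409
d = (3, -24);  v_rel = (-1, 15),  |v_rel|² = 226
v_rel×d = (-1)·(-24) − (15)·(3) = -21
since m = R²·226 − (-21)²:  R² = (441 + 50409) / 226 = 225
R = √225 = 15  ⇒  r_B = 15 − 7 = 8

rB=8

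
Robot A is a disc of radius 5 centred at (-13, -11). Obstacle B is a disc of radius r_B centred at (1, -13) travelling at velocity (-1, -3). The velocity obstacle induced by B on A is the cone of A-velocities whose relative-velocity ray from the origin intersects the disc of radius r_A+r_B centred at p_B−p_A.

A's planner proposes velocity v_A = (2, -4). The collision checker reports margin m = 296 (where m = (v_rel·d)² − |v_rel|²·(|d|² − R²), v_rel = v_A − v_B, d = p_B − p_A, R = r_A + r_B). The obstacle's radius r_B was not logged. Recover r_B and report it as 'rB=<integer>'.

m = 296
d = (14, -2);  v_rel = (3, -1),  |v_rel|² = 10
v_rel×d = (3)·(-2) − (-1)·(14) = 8
since m = R²·10 − 8²:  R² = (64 + 296) / 10 = 36
R = √36 = 6  ⇒  r_B = 6 − 5 = 1

rB=1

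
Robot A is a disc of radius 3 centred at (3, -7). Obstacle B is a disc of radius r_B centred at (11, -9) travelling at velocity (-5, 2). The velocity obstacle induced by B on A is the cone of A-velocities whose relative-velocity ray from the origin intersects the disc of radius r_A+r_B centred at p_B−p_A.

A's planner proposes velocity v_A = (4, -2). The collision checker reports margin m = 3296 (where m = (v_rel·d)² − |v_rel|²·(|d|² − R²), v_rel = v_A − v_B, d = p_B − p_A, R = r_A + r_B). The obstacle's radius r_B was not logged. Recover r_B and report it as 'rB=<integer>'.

m = 3296
d = (8, -2);  v_rel = (9, -4),  |v_rel|² = 97
v_rel×d = (9)·(-2) − (-4)·(8) = 14
since m = R²·97 − 14²:  R² = (196 + 3296) / 97 = 36
R = √36 = 6  ⇒  r_B = 6 − 3 = 3

rB=3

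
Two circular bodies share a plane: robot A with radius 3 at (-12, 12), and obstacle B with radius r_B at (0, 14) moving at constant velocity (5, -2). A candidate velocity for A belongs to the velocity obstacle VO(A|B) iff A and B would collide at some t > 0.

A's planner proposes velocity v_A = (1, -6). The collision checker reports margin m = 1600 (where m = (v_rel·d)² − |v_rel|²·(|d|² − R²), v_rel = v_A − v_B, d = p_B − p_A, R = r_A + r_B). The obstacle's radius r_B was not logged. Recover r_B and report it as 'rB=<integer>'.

m = 1600
d = (12, 2);  v_rel = (-4, -4),  |v_rel|² = 32
v_rel×d = (-4)·(2) − (-4)·(12) = 40
since m = R²·32 − 40²:  R² = (1600 + 1600) / 32 = 100
R = √100 = 10  ⇒  r_B = 10 − 3 = 7

rB=7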